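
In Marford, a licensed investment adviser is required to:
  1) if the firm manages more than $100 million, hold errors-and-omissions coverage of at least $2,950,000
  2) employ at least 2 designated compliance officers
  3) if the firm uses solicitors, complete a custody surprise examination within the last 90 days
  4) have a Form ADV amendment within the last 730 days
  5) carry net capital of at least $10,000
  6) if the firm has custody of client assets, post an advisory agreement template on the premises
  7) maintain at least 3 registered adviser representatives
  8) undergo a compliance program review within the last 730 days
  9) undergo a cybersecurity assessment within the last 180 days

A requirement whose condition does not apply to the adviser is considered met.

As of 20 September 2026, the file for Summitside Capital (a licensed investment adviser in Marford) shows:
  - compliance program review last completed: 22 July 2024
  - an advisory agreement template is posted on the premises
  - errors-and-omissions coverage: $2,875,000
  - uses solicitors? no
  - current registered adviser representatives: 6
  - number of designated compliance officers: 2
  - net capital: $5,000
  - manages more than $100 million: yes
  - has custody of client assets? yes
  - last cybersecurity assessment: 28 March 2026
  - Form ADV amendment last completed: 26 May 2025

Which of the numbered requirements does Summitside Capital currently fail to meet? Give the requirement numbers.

1, 5, 8

1. condition 'manages more than $100 million' holds; errors-and-omissions coverage $2,875,000 < $2,950,000 → not met
2. designated compliance officers 2 ≥ 2 → met
3. condition 'uses solicitors' does not hold → requirement n/a → met
4. Form ADV amendment 482 days ago vs limit 730 → met
5. net capital $5,000 < $10,000 → not met
6. condition 'has custody of client assets' holds; advisory agreement template present → met
7. registered adviser representatives 6 ≥ 3 → met
8. compliance program review 790 days ago vs limit 730 → not met
9. cybersecurity assessment 176 days ago vs limit 180 → met
Not met: 1, 5, 8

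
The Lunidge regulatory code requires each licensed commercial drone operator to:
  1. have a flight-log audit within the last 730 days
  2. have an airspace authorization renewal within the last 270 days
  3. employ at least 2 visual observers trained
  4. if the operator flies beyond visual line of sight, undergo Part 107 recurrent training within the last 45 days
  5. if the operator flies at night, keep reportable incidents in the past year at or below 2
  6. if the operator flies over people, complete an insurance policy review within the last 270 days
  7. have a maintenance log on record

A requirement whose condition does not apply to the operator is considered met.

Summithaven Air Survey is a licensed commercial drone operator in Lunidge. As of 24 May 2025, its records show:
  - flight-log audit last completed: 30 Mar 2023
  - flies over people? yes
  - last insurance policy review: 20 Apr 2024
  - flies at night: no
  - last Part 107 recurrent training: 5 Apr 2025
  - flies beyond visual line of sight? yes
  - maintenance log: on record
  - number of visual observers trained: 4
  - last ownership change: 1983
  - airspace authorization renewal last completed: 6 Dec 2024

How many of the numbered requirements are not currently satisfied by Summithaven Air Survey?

3

1. flight-log audit 786 days ago vs limit 730 → not met
2. airspace authorization renewal 169 days ago vs limit 270 → met
3. visual observers trained 4 ≥ 2 → met
4. condition 'flies beyond visual line of sight' holds; Part 107 recurrent training 49 days ago vs limit 45 → not met
5. condition 'flies at night' does not hold → requirement n/a → met
6. condition 'flies over people' holds; insurance policy review 399 days ago vs limit 270 → not met
7. maintenance log present → met
Not met: 3 of 7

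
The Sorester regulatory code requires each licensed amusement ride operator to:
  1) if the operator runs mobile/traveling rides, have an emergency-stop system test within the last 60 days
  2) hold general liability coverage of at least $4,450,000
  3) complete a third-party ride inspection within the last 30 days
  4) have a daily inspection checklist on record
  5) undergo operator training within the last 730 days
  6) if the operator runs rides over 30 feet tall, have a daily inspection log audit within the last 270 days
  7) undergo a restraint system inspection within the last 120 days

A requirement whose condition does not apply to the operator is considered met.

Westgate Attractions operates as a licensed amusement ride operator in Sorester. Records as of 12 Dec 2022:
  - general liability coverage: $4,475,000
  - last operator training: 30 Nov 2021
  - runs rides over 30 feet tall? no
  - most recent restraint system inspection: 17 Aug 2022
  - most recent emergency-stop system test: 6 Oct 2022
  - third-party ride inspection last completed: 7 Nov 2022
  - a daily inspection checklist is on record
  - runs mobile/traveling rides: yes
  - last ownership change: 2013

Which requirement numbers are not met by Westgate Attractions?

1. condition 'runs mobile/traveling rides' holds; emergency-stop system test 67 days ago vs limit 60 → not met
2. general liability coverage $4,475,000 ≥ $4,450,000 → met
3. third-party ride inspection 35 days ago vs limit 30 → not met
4. daily inspection checklist present → met
5. operator training 377 days ago vs limit 730 → met
6. condition 'runs rides over 30 feet tall' does not hold → requirement n/a → met
7. restraint system inspection 117 days ago vs limit 120 → met
Not met: 1, 3

1, 3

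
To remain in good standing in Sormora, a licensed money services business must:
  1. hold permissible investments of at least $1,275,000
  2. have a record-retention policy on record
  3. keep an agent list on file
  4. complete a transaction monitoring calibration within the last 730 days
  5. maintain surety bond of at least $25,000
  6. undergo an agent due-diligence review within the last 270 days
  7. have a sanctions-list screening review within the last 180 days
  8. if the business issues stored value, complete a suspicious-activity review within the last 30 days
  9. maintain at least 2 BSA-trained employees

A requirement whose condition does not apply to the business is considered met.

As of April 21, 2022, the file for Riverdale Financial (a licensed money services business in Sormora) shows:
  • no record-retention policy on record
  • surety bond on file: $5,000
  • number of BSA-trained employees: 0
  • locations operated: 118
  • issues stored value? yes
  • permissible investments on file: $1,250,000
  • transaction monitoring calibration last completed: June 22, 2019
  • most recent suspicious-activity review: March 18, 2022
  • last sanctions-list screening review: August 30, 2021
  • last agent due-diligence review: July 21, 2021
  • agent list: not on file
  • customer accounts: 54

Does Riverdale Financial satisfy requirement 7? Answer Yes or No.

7. sanctions-list screening review 234 days ago vs limit 180 → not met

No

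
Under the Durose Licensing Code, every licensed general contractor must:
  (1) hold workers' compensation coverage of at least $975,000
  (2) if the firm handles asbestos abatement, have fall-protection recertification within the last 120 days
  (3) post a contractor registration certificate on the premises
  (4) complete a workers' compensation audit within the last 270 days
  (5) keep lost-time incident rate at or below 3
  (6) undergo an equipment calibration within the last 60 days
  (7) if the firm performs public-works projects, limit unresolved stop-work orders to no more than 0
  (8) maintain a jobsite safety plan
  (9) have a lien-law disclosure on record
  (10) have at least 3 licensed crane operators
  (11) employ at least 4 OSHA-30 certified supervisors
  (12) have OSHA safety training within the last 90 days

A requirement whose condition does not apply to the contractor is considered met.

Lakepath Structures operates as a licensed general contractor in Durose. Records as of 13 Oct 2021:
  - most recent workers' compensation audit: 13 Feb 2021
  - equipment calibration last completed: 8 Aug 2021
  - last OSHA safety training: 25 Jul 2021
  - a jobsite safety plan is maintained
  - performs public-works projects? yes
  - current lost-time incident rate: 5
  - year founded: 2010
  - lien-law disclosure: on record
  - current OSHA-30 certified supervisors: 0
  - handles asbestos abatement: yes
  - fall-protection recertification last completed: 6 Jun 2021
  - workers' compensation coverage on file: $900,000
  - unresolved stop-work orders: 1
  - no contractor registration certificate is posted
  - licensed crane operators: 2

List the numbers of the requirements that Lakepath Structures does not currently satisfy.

1. workers' compensation coverage $900,000 < $975,000 → not met
2. condition 'handles asbestos abatement' holds; fall-protection recertification 129 days ago vs limit 120 → not met
3. contractor registration certificate absent → not met
4. workers' compensation audit 242 days ago vs limit 270 → met
5. lost-time incident rate 5 > 3 → not met
6. equipment calibration 66 days ago vs limit 60 → not met
7. condition 'performs public-works projects' holds; unresolved stop-work orders 1 > 0 → not met
8. jobsite safety plan present → met
9. lien-law disclosure present → met
10. licensed crane operators 2 < 3 → not met
11. OSHA-30 certified supervisors 0 < 4 → not met
12. OSHA safety training 80 days ago vs limit 90 → met
Not met: 1, 2, 3, 5, 6, 7, 10, 11

1, 2, 3, 5, 6, 7, 10, 11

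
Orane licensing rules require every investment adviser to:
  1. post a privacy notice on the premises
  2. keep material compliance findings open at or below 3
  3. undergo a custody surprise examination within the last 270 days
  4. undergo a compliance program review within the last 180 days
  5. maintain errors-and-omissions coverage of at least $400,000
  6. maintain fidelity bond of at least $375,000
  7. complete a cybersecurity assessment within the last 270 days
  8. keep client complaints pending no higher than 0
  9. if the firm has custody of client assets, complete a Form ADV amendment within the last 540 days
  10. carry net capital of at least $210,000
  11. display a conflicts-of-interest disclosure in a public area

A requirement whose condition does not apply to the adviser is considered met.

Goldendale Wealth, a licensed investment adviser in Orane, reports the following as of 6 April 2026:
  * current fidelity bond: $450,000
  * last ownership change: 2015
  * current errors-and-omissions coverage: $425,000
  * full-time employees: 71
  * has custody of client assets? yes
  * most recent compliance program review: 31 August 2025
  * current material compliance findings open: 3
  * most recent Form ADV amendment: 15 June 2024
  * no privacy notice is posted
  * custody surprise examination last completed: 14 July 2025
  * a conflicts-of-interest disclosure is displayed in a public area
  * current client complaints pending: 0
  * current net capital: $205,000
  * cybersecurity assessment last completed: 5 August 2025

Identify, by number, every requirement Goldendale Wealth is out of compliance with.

1. privacy notice absent → not met
2. material compliance findings open 3 ≤ 3 → met
3. custody surprise examination 266 days ago vs limit 270 → met
4. compliance program review 218 days ago vs limit 180 → not met
5. errors-and-omissions coverage $425,000 ≥ $400,000 → met
6. fidelity bond $450,000 ≥ $375,000 → met
7. cybersecurity assessment 244 days ago vs limit 270 → met
8. client complaints pending 0 ≤ 0 → met
9. condition 'has custody of client assets' holds; Form ADV amendment 660 days ago vs limit 540 → not met
10. net capital $205,000 < $210,000 → not met
11. conflicts-of-interest disclosure present → met
Not met: 1, 4, 9, 10

1, 4, 9, 10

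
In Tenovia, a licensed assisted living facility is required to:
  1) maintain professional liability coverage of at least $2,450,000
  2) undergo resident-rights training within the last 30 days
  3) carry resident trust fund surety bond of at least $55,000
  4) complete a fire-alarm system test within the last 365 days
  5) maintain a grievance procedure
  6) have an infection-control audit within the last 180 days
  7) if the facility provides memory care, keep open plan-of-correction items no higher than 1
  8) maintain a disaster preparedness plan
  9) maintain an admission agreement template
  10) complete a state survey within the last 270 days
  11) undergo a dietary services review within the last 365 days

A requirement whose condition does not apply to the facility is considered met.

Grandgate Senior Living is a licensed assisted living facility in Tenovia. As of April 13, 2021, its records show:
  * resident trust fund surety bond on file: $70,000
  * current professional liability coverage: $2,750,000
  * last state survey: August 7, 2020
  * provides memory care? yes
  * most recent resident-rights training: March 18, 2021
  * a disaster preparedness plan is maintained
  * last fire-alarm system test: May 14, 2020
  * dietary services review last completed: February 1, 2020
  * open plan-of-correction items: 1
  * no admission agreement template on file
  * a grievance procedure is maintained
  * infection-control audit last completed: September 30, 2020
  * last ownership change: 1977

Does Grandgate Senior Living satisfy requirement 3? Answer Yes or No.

3. resident trust fund surety bond $70,000 ≥ $55,000 → met

Yes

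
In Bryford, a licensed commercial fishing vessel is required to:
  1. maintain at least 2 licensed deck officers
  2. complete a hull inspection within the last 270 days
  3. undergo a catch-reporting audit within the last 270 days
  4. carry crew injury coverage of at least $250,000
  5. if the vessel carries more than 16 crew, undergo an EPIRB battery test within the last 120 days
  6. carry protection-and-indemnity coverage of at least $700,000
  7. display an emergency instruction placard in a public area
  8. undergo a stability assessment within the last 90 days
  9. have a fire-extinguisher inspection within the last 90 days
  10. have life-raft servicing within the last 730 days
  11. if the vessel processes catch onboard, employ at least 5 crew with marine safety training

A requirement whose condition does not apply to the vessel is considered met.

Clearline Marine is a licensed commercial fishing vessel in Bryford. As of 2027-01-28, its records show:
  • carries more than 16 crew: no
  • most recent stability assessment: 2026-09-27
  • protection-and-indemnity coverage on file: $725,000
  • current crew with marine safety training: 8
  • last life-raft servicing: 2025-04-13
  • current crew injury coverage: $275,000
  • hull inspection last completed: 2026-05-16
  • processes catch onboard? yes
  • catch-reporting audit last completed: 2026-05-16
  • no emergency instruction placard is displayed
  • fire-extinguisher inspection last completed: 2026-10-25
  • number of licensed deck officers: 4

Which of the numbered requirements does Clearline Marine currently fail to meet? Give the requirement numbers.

7, 8, 9

1. licensed deck officers 4 ≥ 2 → met
2. hull inspection 257 days ago vs limit 270 → met
3. catch-reporting audit 257 days ago vs limit 270 → met
4. crew injury coverage $275,000 ≥ $250,000 → met
5. condition 'carries more than 16 crew' does not hold → requirement n/a → met
6. protection-and-indemnity coverage $725,000 ≥ $700,000 → met
7. emergency instruction placard absent → not met
8. stability assessment 123 days ago vs limit 90 → not met
9. fire-extinguisher inspection 95 days ago vs limit 90 → not met
10. life-raft servicing 655 days ago vs limit 730 → met
11. condition 'processes catch onboard' holds; crew with marine safety training 8 ≥ 5 → met
Not met: 7, 8, 9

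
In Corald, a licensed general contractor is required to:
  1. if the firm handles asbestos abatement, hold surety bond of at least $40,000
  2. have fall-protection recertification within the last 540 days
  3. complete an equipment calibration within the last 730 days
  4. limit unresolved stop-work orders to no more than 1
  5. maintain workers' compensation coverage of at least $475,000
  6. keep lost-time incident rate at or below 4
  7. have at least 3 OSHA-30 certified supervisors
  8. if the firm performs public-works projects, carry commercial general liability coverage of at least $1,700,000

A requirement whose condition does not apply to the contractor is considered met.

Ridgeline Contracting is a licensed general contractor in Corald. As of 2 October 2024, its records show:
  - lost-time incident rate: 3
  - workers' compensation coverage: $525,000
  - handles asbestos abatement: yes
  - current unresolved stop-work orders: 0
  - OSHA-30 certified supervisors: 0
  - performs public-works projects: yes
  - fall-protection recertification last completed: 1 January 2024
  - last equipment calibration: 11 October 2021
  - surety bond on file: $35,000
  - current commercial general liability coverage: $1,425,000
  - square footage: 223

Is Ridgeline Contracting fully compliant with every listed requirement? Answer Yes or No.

No

1. condition 'handles asbestos abatement' holds; surety bond $35,000 < $40,000 → not met
2. fall-protection recertification 275 days ago vs limit 540 → met
3. equipment calibration 1087 days ago vs limit 730 → not met
4. unresolved stop-work orders 0 ≤ 1 → met
5. workers' compensation coverage $525,000 ≥ $475,000 → met
6. lost-time incident rate 3 ≤ 4 → met
7. OSHA-30 certified supervisors 0 < 3 → not met
8. condition 'performs public-works projects' holds; commercial general liability coverage $1,425,000 < $1,700,000 → not met
Not met: 1, 3, 7, 8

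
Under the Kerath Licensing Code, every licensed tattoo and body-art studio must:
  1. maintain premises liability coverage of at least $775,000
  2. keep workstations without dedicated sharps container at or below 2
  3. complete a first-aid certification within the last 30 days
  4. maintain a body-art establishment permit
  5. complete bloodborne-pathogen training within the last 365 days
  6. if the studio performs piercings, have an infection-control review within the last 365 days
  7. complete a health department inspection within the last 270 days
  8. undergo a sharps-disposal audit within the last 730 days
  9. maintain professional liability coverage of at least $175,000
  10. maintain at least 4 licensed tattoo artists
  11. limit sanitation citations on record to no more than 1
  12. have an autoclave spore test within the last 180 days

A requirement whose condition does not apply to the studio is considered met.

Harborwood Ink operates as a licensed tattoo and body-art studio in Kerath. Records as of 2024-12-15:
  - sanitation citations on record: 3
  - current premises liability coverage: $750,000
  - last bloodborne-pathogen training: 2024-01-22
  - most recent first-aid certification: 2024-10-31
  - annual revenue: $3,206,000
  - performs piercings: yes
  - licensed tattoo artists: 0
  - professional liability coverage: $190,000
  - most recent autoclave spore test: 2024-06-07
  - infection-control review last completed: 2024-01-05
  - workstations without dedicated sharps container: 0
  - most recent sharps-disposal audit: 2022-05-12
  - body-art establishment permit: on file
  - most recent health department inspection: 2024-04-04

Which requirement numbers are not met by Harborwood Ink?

1, 3, 8, 10, 11, 12

1. premises liability coverage $750,000 < $775,000 → not met
2. workstations without dedicated sharps container 0 ≤ 2 → met
3. first-aid certification 45 days ago vs limit 30 → not met
4. body-art establishment permit present → met
5. bloodborne-pathogen training 328 days ago vs limit 365 → met
6. condition 'performs piercings' holds; infection-control review 345 days ago vs limit 365 → met
7. health department inspection 255 days ago vs limit 270 → met
8. sharps-disposal audit 948 days ago vs limit 730 → not met
9. professional liability coverage $190,000 ≥ $175,000 → met
10. licensed tattoo artists 0 < 4 → not met
11. sanitation citations on record 3 > 1 → not met
12. autoclave spore test 191 days ago vs limit 180 → not met
Not met: 1, 3, 8, 10, 11, 12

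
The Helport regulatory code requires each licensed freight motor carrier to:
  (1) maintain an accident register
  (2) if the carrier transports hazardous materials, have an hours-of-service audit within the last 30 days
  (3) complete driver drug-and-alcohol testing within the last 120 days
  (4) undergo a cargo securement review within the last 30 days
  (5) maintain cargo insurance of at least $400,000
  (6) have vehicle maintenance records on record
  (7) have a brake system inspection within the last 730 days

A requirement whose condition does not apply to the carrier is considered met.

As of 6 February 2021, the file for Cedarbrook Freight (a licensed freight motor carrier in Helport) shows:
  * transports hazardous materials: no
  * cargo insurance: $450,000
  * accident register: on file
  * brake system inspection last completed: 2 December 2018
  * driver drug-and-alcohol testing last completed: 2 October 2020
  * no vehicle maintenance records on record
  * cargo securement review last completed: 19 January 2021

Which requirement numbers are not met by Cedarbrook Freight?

3, 6, 7

1. accident register present → met
2. condition 'transports hazardous materials' does not hold → requirement n/a → met
3. driver drug-and-alcohol testing 127 days ago vs limit 120 → not met
4. cargo securement review 18 days ago vs limit 30 → met
5. cargo insurance $450,000 ≥ $400,000 → met
6. vehicle maintenance records absent → not met
7. brake system inspection 797 days ago vs limit 730 → not met
Not met: 3, 6, 7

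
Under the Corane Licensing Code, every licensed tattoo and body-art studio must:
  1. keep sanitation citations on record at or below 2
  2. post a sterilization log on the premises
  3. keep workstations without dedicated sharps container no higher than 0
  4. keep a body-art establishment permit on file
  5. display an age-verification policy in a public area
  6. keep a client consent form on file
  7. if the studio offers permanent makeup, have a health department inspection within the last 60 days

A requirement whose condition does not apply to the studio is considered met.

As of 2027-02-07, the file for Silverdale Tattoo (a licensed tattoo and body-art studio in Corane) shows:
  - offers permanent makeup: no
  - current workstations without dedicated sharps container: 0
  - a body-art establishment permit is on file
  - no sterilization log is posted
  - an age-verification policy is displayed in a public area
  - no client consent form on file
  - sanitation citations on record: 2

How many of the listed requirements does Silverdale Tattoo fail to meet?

2

1. sanitation citations on record 2 ≤ 2 → met
2. sterilization log absent → not met
3. workstations without dedicated sharps container 0 ≤ 0 → met
4. body-art establishment permit present → met
5. age-verification policy present → met
6. client consent form absent → not met
7. condition 'offers permanent makeup' does not hold → requirement n/a → met
Not met: 2 of 7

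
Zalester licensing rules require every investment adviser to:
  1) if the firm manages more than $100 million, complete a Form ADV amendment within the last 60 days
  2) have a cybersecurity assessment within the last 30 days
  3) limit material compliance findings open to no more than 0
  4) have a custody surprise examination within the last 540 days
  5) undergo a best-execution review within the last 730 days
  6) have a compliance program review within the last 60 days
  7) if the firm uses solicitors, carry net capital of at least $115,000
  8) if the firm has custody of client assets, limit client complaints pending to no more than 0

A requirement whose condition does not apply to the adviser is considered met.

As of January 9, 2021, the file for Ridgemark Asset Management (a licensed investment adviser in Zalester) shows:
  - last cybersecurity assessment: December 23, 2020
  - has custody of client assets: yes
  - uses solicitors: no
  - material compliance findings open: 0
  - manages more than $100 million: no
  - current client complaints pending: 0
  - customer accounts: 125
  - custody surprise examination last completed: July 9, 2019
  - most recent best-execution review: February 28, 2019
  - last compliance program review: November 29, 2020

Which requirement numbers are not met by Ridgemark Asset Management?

1. condition 'manages more than $100 million' does not hold → requirement n/a → met
2. cybersecurity assessment 17 days ago vs limit 30 → met
3. material compliance findings open 0 ≤ 0 → met
4. custody surprise examination 550 days ago vs limit 540 → not met
5. best-execution review 681 days ago vs limit 730 → met
6. compliance program review 41 days ago vs limit 60 → met
7. condition 'uses solicitors' does not hold → requirement n/a → met
8. condition 'has custody of client assets' holds; client complaints pending 0 ≤ 0 → met
Not met: 4

4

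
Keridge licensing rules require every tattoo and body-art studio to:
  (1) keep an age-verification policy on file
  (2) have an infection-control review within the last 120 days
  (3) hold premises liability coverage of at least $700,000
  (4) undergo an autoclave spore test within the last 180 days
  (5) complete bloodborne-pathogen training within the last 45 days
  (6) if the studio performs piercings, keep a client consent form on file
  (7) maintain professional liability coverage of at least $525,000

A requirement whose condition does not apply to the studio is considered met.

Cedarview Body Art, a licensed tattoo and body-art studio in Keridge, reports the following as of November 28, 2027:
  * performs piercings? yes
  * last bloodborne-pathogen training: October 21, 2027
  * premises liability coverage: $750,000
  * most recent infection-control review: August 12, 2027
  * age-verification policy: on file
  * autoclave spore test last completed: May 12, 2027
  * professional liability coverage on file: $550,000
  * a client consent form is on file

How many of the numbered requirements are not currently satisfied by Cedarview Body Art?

1

1. age-verification policy present → met
2. infection-control review 108 days ago vs limit 120 → met
3. premises liability coverage $750,000 ≥ $700,000 → met
4. autoclave spore test 200 days ago vs limit 180 → not met
5. bloodborne-pathogen training 38 days ago vs limit 45 → met
6. condition 'performs piercings' holds; client consent form present → met
7. professional liability coverage $550,000 ≥ $525,000 → met
Not met: 1 of 7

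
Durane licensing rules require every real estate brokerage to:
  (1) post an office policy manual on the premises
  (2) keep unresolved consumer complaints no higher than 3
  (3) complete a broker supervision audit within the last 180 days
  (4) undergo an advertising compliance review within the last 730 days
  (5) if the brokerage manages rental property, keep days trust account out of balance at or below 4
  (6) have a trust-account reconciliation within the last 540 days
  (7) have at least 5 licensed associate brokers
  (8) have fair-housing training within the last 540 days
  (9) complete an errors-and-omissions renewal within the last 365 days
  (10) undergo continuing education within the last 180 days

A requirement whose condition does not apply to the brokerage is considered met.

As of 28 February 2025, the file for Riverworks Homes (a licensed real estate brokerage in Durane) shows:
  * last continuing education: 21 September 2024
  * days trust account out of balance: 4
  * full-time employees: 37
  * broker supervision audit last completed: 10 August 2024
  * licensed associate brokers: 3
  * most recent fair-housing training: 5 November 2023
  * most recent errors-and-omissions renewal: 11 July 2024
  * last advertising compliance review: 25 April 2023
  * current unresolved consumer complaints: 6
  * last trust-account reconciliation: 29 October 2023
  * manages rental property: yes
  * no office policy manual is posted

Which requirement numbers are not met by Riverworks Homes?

1. office policy manual absent → not met
2. unresolved consumer complaints 6 > 3 → not met
3. broker supervision audit 202 days ago vs limit 180 → not met
4. advertising compliance review 675 days ago vs limit 730 → met
5. condition 'manages rental property' holds; days trust account out of balance 4 ≤ 4 → met
6. trust-account reconciliation 488 days ago vs limit 540 → met
7. licensed associate brokers 3 < 5 → not met
8. fair-housing training 481 days ago vs limit 540 → met
9. errors-and-omissions renewal 232 days ago vs limit 365 → met
10. continuing education 160 days ago vs limit 180 → met
Not met: 1, 2, 3, 7

1, 2, 3, 7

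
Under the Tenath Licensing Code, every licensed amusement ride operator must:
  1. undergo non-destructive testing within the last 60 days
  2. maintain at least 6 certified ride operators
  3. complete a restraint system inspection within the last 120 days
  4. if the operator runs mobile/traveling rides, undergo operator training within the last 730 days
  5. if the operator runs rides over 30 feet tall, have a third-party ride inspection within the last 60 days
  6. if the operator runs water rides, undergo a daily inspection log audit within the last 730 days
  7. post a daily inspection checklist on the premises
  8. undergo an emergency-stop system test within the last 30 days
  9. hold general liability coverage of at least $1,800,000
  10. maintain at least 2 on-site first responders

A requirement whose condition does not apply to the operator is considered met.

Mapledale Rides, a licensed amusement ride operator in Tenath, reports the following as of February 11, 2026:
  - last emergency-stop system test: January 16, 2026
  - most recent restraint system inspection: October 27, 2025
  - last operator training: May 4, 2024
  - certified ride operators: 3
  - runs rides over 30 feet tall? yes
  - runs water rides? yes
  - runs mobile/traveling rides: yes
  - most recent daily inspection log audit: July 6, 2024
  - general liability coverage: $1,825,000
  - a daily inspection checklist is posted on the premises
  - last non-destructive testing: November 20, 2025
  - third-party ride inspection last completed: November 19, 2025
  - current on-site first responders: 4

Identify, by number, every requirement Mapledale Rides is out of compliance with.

1, 2, 5

1. non-destructive testing 83 days ago vs limit 60 → not met
2. certified ride operators 3 < 6 → not met
3. restraint system inspection 107 days ago vs limit 120 → met
4. condition 'runs mobile/traveling rides' holds; operator training 648 days ago vs limit 730 → met
5. condition 'runs rides over 30 feet tall' holds; third-party ride inspection 84 days ago vs limit 60 → not met
6. condition 'runs water rides' holds; daily inspection log audit 585 days ago vs limit 730 → met
7. daily inspection checklist present → met
8. emergency-stop system test 26 days ago vs limit 30 → met
9. general liability coverage $1,825,000 ≥ $1,800,000 → met
10. on-site first responders 4 ≥ 2 → met
Not met: 1, 2, 5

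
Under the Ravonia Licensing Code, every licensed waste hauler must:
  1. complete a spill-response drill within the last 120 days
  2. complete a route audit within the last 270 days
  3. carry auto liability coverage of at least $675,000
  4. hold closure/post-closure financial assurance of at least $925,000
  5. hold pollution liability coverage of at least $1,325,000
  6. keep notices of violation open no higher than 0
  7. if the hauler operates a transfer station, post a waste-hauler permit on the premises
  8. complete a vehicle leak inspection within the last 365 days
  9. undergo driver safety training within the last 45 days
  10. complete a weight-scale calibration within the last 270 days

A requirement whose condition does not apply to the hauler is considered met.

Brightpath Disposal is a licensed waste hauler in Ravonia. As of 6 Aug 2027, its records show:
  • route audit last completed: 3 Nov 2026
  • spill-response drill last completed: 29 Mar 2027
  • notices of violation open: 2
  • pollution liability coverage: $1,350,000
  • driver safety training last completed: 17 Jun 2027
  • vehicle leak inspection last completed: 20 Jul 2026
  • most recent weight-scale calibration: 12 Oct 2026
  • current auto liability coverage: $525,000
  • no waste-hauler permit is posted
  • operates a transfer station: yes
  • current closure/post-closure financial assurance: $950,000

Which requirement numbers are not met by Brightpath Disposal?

1. spill-response drill 130 days ago vs limit 120 → not met
2. route audit 276 days ago vs limit 270 → not met
3. auto liability coverage $525,000 < $675,000 → not met
4. closure/post-closure financial assurance $950,000 ≥ $925,000 → met
5. pollution liability coverage $1,350,000 ≥ $1,325,000 → met
6. notices of violation open 2 > 0 → not met
7. condition 'operates a transfer station' holds; waste-hauler permit absent → not met
8. vehicle leak inspection 382 days ago vs limit 365 → not met
9. driver safety training 50 days ago vs limit 45 → not met
10. weight-scale calibration 298 days ago vs limit 270 → not met
Not met: 1, 2, 3, 6, 7, 8, 9, 10

1, 2, 3, 6, 7, 8, 9, 10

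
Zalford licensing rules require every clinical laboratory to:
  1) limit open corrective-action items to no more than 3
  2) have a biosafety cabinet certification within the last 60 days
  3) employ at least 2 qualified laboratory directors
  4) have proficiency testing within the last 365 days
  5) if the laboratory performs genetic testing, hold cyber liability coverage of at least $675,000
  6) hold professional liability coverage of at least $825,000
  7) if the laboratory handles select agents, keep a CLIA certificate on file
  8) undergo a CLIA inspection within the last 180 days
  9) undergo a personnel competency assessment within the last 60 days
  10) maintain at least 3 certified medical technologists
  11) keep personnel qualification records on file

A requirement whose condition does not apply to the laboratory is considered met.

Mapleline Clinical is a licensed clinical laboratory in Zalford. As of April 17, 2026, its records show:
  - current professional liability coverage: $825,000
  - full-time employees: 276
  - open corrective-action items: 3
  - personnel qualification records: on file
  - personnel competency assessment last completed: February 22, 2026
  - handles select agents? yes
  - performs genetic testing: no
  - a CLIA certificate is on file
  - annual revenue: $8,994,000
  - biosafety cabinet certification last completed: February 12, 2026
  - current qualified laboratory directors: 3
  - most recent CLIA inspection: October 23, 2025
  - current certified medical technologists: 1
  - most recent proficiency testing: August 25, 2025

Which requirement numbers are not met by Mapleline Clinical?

1. open corrective-action items 3 ≤ 3 → met
2. biosafety cabinet certification 64 days ago vs limit 60 → not met
3. qualified laboratory directors 3 ≥ 2 → met
4. proficiency testing 235 days ago vs limit 365 → met
5. condition 'performs genetic testing' does not hold → requirement n/a → met
6. professional liability coverage $825,000 ≥ $825,000 → met
7. condition 'handles select agents' holds; CLIA certificate present → met
8. CLIA inspection 176 days ago vs limit 180 → met
9. personnel competency assessment 54 days ago vs limit 60 → met
10. certified medical technologists 1 < 3 → not met
11. personnel qualification records present → met
Not met: 2, 10

2, 10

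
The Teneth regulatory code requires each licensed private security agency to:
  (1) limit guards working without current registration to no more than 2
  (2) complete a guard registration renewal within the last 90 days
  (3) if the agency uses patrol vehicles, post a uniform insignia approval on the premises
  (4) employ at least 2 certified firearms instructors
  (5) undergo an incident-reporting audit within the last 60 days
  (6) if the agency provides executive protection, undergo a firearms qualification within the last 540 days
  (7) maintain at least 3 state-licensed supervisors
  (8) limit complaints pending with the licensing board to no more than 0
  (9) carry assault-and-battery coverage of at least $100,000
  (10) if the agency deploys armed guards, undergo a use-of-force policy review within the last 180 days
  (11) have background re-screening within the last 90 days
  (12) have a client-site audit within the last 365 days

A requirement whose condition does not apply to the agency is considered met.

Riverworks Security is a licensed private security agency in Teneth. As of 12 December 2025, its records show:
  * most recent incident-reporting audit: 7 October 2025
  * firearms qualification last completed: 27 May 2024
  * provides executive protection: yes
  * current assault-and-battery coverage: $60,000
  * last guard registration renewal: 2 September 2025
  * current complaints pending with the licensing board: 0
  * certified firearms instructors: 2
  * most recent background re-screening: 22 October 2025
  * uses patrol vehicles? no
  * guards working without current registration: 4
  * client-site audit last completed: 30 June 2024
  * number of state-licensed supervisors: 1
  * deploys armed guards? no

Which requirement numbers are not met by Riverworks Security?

1, 2, 5, 6, 7, 9, 12

1. guards working without current registration 4 > 2 → not met
2. guard registration renewal 101 days ago vs limit 90 → not met
3. condition 'uses patrol vehicles' does not hold → requirement n/a → met
4. certified firearms instructors 2 ≥ 2 → met
5. incident-reporting audit 66 days ago vs limit 60 → not met
6. condition 'provides executive protection' holds; firearms qualification 564 days ago vs limit 540 → not met
7. state-licensed supervisors 1 < 3 → not met
8. complaints pending with the licensing board 0 ≤ 0 → met
9. assault-and-battery coverage $60,000 < $100,000 → not met
10. condition 'deploys armed guards' does not hold → requirement n/a → met
11. background re-screening 51 days ago vs limit 90 → met
12. client-site audit 530 days ago vs limit 365 → not met
Not met: 1, 2, 5, 6, 7, 9, 12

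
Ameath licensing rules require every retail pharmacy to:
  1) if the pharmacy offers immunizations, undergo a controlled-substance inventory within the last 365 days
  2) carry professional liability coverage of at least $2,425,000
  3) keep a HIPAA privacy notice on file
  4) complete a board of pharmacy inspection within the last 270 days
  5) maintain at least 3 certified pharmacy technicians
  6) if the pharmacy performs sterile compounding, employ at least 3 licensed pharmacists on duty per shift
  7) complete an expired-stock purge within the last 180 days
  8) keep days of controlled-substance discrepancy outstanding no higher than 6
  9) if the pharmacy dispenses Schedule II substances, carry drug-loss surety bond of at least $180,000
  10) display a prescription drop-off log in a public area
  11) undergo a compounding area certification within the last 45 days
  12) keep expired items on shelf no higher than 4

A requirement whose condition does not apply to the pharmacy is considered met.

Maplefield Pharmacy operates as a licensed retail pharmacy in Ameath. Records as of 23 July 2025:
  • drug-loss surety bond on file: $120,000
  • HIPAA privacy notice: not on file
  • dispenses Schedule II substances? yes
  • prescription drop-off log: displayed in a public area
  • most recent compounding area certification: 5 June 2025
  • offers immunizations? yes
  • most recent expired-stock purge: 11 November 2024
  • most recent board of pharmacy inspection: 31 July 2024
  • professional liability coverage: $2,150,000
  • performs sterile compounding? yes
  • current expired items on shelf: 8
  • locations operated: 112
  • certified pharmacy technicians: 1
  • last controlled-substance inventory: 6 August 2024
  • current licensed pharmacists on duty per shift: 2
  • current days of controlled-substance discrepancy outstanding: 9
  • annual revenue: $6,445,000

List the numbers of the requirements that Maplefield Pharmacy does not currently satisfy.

1. condition 'offers immunizations' holds; controlled-substance inventory 351 days ago vs limit 365 → met
2. professional liability coverage $2,150,000 < $2,425,000 → not met
3. HIPAA privacy notice absent → not met
4. board of pharmacy inspection 357 days ago vs limit 270 → not met
5. certified pharmacy technicians 1 < 3 → not met
6. condition 'performs sterile compounding' holds; licensed pharmacists on duty per shift 2 < 3 → not met
7. expired-stock purge 254 days ago vs limit 180 → not met
8. days of controlled-substance discrepancy outstanding 9 > 6 → not met
9. condition 'dispenses Schedule II substances' holds; drug-loss surety bond $120,000 < $180,000 → not met
10. prescription drop-off log present → met
11. compounding area certification 48 days ago vs limit 45 → not met
12. expired items on shelf 8 > 4 → not met
Not met: 2, 3, 4, 5, 6, 7, 8, 9, 11, 12

2, 3, 4, 5, 6, 7, 8, 9, 11, 12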